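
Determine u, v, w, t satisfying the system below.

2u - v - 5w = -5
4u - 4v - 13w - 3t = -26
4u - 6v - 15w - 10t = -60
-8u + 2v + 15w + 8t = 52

(-5, 5, -2, 4)

Forward elimination on [A|b]:
R2 <- R2 - (2)*R1:  [   0   -2   -3   -3  -16 ]
R3 <- R3 - (2)*R1:  [   0   -4   -5  -10  -50 ]
R4 <- R4 - (-4)*R1:  [  0  -2  -5   8  32 ]
R3 <- R3 - (2)*R2:  [   0    0    1   -4  -18 ]
R4 <- R4 - (1)*R2:  [  0   0  -2  11  48 ]
R4 <- R4 - (-2)*R3:  [  0   0   0   3  12 ]
Row echelon form:
[ 2  -1  -5   0  |   -5 ]
[ 0  -2  -3  -3  |  -16 ]
[ 0   0   1  -4  |  -18 ]
[ 0   0   0   3  |   12 ]
Back-substitution:
t = (12) / 3 = 4
w = (-18 - (-4)*(4)) / 1 = -2
v = (-16 - (-3)*(-2) - (-3)*(4)) / -2 = 5
u = (-5 - (-1)*(5) - (-5)*(-2)) / 2 = -5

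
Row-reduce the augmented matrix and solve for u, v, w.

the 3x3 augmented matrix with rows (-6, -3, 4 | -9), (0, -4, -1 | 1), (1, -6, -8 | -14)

(4, -1, 3)

Forward elimination on [A|b]:
R3 <- R3 - (-1/6)*R1:  [     0  -13/2  -22/3  -31/2 ]
R3 <- R3 - (13/8)*R2:  [       0        0  -137/24   -137/8 ]
Row echelon form:
[ -6  -3        4  |      -9 ]
[  0  -4       -1  |       1 ]
[  0   0  -137/24  |  -137/8 ]
Back-substitution:
w = (-137/8) / (-137/24) = 3
v = (1 - (-1)*(3)) / -4 = -1
u = (-9 - (-3)*(-1) - (4)*(3)) / -6 = 4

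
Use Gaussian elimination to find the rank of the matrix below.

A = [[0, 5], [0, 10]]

Row reduction:
R2 <- R2 - (2)*R1:  [ 0  0 ]
Row echelon form:
[ 0  5 ]
[ 0  0 ]
Nonzero rows / pivot columns: 1

rank(A) = 1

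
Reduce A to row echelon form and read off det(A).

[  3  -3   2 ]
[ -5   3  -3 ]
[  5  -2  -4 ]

det(A) = 41

Forward elimination:
R2 <- R2 - (-5/3)*R1:  [   0   -2  1/3 ]
R3 <- R3 - (5/3)*R1:  [     0      3  -22/3 ]
R3 <- R3 - (-3/2)*R2:  [     0      0  -41/6 ]
Upper-triangular form:
[ 3  -3      2 ]
[ 0  -2    1/3 ]
[ 0   0  -41/6 ]
det(A) = (-1)^0 * (3) * (-2) * (-41/6) = 41  (0 row swaps -> sign +1)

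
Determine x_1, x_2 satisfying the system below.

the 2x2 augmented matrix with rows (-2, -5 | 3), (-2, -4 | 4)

Forward elimination on [A|b]:
R2 <- R2 - (1)*R1:  [ 0  1  1 ]
Row echelon form:
[ -2  -5  |  3 ]
[  0   1  |  1 ]
Back-substitution:
x_2 = (1) / 1 = 1
x_1 = (3 - (-5)*(1)) / -2 = -4

(-4, 1)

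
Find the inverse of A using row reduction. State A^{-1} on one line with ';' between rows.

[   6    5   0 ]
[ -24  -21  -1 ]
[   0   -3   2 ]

Gauss-Jordan on [A | I]:
R1 <- (1/6)*R1:  [   1  5/6    0  |  1/6    0    0 ]
R2 <- R2 - (-24)*R1:  [  0  -1  -1  |   4   1   0 ]
R2 <- (1/-1)*R2:  [  0   1   1  |  -4  -1   0 ]
R1 <- R1 - (5/6)*R2:  [    1     0  -5/6  |   7/2   5/6     0 ]
R3 <- R3 - (-3)*R2:  [   0    0    5  |  -12   -3    1 ]
R3 <- (1/5)*R3:  [     0      0      1  |  -12/5   -3/5    1/5 ]
R1 <- R1 - (-5/6)*R3:  [   1    0    0  |  3/2  1/3  1/6 ]
R2 <- R2 - (1)*R3:  [    0     1     0  |  -8/5  -2/5  -1/5 ]
Right block of [I | A^{-1}] is the inverse:
[   3/2   1/3   1/6 ]
[  -8/5  -2/5  -1/5 ]
[ -12/5  -3/5   1/5 ]

inverse = [3/2 1/3 1/6; -8/5 -2/5 -1/5; -12/5 -3/5 1/5]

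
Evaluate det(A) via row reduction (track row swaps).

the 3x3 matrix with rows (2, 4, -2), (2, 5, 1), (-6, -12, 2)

Forward elimination:
R2 <- R2 - (1)*R1:  [ 0  1  3 ]
R3 <- R3 - (-3)*R1:  [  0   0  -4 ]
Upper-triangular form:
[ 2  4  -2 ]
[ 0  1   3 ]
[ 0  0  -4 ]
det(A) = (-1)^0 * (2) * (1) * (-4) = -8  (0 row swaps -> sign +1)

det(A) = -8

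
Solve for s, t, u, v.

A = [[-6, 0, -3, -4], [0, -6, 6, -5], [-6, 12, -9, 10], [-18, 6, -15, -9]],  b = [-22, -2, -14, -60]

Forward elimination on [A|b]:
R3 <- R3 - (1)*R1:  [  0  12  -6  14   8 ]
R4 <- R4 - (3)*R1:  [  0   6  -6   3   6 ]
R3 <- R3 - (-2)*R2:  [ 0  0  6  4  4 ]
R4 <- R4 - (-1)*R2:  [  0   0   0  -2   4 ]
Row echelon form:
[ -6   0  -3  -4  |  -22 ]
[  0  -6   6  -5  |   -2 ]
[  0   0   6   4  |    4 ]
[  0   0   0  -2  |    4 ]
Back-substitution:
v = (4) / -2 = -2
u = (4 - (4)*(-2)) / 6 = 2
t = (-2 - (6)*(2) - (-5)*(-2)) / -6 = 4
s = (-22 - (-3)*(2) - (-4)*(-2)) / -6 = 4

(4, 4, 2, -2)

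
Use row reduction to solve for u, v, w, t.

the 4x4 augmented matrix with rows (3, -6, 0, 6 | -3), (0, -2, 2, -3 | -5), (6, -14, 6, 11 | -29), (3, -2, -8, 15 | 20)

Forward elimination on [A|b]:
R3 <- R3 - (2)*R1:  [   0   -2    6   -1  -23 ]
R4 <- R4 - (1)*R1:  [  0   4  -8   9  23 ]
R3 <- R3 - (1)*R2:  [   0    0    4    2  -18 ]
R4 <- R4 - (-2)*R2:  [  0   0  -4   3  13 ]
R4 <- R4 - (-1)*R3:  [  0   0   0   5  -5 ]
Row echelon form:
[ 3  -6  0   6  |   -3 ]
[ 0  -2  2  -3  |   -5 ]
[ 0   0  4   2  |  -18 ]
[ 0   0  0   5  |   -5 ]
Back-substitution:
t = (-5) / 5 = -1
w = (-18 - (2)*(-1)) / 4 = -4
v = (-5 - (2)*(-4) - (-3)*(-1)) / -2 = 0
u = (-3 - (-6)*(0) - (6)*(-1)) / 3 = 1

(1, 0, -4, -1)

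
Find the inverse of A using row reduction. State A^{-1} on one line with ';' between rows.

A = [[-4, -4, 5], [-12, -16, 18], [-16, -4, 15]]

inverse = [-21/8 5/8 1/8; -27/16 5/16 3/16; -13/4 3/4 1/4]

Gauss-Jordan on [A | I]:
R1 <- (1/-4)*R1:  [    1     1  -5/4  |  -1/4     0     0 ]
R2 <- R2 - (-12)*R1:  [  0  -4   3  |  -3   1   0 ]
R3 <- R3 - (-16)*R1:  [  0  12  -5  |  -4   0   1 ]
R2 <- (1/-4)*R2:  [    0     1  -3/4  |   3/4  -1/4     0 ]
R1 <- R1 - (1)*R2:  [    1     0  -1/2  |    -1   1/4     0 ]
R3 <- R3 - (12)*R2:  [   0    0    4  |  -13    3    1 ]
R3 <- (1/4)*R3:  [     0      0      1  |  -13/4    3/4    1/4 ]
R1 <- R1 - (-1/2)*R3:  [     1      0      0  |  -21/8    5/8    1/8 ]
R2 <- R2 - (-3/4)*R3:  [      0       1       0  |  -27/16    5/16    3/16 ]
Right block of [I | A^{-1}] is the inverse:
[  -21/8   5/8   1/8 ]
[ -27/16  5/16  3/16 ]
[  -13/4   3/4   1/4 ]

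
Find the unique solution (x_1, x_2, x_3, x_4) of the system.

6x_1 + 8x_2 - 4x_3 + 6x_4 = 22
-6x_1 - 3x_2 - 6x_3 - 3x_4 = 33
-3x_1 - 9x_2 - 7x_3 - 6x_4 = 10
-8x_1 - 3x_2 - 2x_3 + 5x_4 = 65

(-4, 0, -4, 5)

Forward elimination on [A|b]:
R2 <- R2 - (-1)*R1:  [   0    5  -10    3   55 ]
R3 <- R3 - (-1/2)*R1:  [  0  -5  -9  -3  21 ]
R4 <- R4 - (-4/3)*R1:  [     0   23/3  -22/3     13  283/3 ]
R3 <- R3 - (-1)*R2:  [   0    0  -19    0   76 ]
R4 <- R4 - (23/15)*R2:  [    0     0     8  42/5    10 ]
R4 <- R4 - (-8/19)*R3:  [    0     0     0  42/5    42 ]
Row echelon form:
[ 6  8   -4     6  |  22 ]
[ 0  5  -10     3  |  55 ]
[ 0  0  -19     0  |  76 ]
[ 0  0    0  42/5  |  42 ]
Back-substitution:
x_4 = (42) / (42/5) = 5
x_3 = (76) / -19 = -4
x_2 = (55 - (-10)*(-4) - (3)*(5)) / 5 = 0
x_1 = (22 - (8)*(0) - (-4)*(-4) - (6)*(5)) / 6 = -4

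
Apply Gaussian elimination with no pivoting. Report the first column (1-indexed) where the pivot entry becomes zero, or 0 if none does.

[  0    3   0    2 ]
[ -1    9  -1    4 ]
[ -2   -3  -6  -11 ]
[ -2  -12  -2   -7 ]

Naive forward elimination:
Pivot entry (1,1) is zero but row 2 has -1 in column 1 -> naive elimination stops; a row interchange (e.g. R1 <-> R2) would be required here.

first zero-pivot column = 1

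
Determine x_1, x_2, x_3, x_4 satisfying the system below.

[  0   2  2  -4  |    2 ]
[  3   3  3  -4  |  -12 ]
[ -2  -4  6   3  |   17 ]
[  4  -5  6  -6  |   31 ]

(-3, -5, 0, -3)

Forward elimination on [A|b]:
R1 <-> R2   (pivot in column 1 was zero)
[  3   3  3  -4  -12 ]
[  0   2  2  -4    2 ]
[ -2  -4  6   3   17 ]
[  4  -5  6  -6   31 ]
R3 <- R3 - (-2/3)*R1:  [   0   -2    8  1/3    9 ]
R4 <- R4 - (4/3)*R1:  [    0    -9     2  -2/3    47 ]
R3 <- R3 - (-1)*R2:  [     0      0     10  -11/3     11 ]
R4 <- R4 - (-9/2)*R2:  [     0      0     11  -56/3     56 ]
R4 <- R4 - (11/10)*R3:  [       0        0        0  -439/30   439/10 ]
Row echelon form:
[ 3  3   3       -4  |     -12 ]
[ 0  2   2       -4  |       2 ]
[ 0  0  10    -11/3  |      11 ]
[ 0  0   0  -439/30  |  439/10 ]
Back-substitution:
x_4 = (439/10) / (-439/30) = -3
x_3 = (11 - (-11/3)*(-3)) / 10 = 0
x_2 = (2 - (2)*(0) - (-4)*(-3)) / 2 = -5
x_1 = (-12 - (3)*(-5) - (3)*(0) - (-4)*(-3)) / 3 = -3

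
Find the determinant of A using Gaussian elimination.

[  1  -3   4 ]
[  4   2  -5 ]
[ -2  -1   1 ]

det(A) = -21

Forward elimination:
R2 <- R2 - (4)*R1:  [   0   14  -21 ]
R3 <- R3 - (-2)*R1:  [  0  -7   9 ]
R3 <- R3 - (-1/2)*R2:  [    0     0  -3/2 ]
Upper-triangular form:
[ 1  -3     4 ]
[ 0  14   -21 ]
[ 0   0  -3/2 ]
det(A) = (-1)^0 * (1) * (14) * (-3/2) = -21  (0 row swaps -> sign +1)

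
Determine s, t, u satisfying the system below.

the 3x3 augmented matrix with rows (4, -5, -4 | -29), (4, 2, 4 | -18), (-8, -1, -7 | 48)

Forward elimination on [A|b]:
R2 <- R2 - (1)*R1:  [  0   7   8  11 ]
R3 <- R3 - (-2)*R1:  [   0  -11  -15  -10 ]
R3 <- R3 - (-11/7)*R2:  [     0      0  -17/7   51/7 ]
Row echelon form:
[ 4  -5     -4  |   -29 ]
[ 0   7      8  |    11 ]
[ 0   0  -17/7  |  51/7 ]
Back-substitution:
u = (51/7) / (-17/7) = -3
t = (11 - (8)*(-3)) / 7 = 5
s = (-29 - (-5)*(5) - (-4)*(-3)) / 4 = -4

(-4, 5, -3)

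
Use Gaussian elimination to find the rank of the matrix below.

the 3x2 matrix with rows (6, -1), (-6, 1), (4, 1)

Row reduction:
R2 <- R2 - (-1)*R1:  [ 0  0 ]
R3 <- R3 - (2/3)*R1:  [   0  5/3 ]
R2 <-> R3   (pivot in column 2 was zero)
[ 6   -1 ]
[ 0  5/3 ]
[ 0    0 ]
Row echelon form:
[ 6   -1 ]
[ 0  5/3 ]
[ 0    0 ]
Nonzero rows / pivot columns: 2

rank(A) = 2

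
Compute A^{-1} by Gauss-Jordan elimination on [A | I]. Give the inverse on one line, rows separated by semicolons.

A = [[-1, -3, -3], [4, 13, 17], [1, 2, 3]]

inverse = [-1 -3/5 12/5; -1 0 -1; 1 1/5 1/5]

Gauss-Jordan on [A | I]:
R1 <- (1/-1)*R1:  [  1   3   3  |  -1   0   0 ]
R2 <- R2 - (4)*R1:  [ 0  1  5  |  4  1  0 ]
R3 <- R3 - (1)*R1:  [  0  -1   0  |   1   0   1 ]
R1 <- R1 - (3)*R2:  [   1    0  -12  |  -13   -3    0 ]
R3 <- R3 - (-1)*R2:  [ 0  0  5  |  5  1  1 ]
R3 <- (1/5)*R3:  [   0    0    1  |    1  1/5  1/5 ]
R1 <- R1 - (-12)*R3:  [    1     0     0  |    -1  -3/5  12/5 ]
R2 <- R2 - (5)*R3:  [  0   1   0  |  -1   0  -1 ]
Right block of [I | A^{-1}] is the inverse:
[ -1  -3/5  12/5 ]
[ -1     0    -1 ]
[  1   1/5   1/5 ]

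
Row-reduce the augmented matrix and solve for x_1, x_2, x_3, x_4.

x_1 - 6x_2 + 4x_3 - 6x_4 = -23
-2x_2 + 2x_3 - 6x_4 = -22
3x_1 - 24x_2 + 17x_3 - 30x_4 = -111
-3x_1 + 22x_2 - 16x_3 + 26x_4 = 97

Forward elimination on [A|b]:
R3 <- R3 - (3)*R1:  [   0   -6    5  -12  -42 ]
R4 <- R4 - (-3)*R1:  [  0   4  -4   8  28 ]
R3 <- R3 - (3)*R2:  [  0   0  -1   6  24 ]
R4 <- R4 - (-2)*R2:  [   0    0    0   -4  -16 ]
Row echelon form:
[ 1  -6   4  -6  |  -23 ]
[ 0  -2   2  -6  |  -22 ]
[ 0   0  -1   6  |   24 ]
[ 0   0   0  -4  |  -16 ]
Back-substitution:
x_4 = (-16) / -4 = 4
x_3 = (24 - (6)*(4)) / -1 = 0
x_2 = (-22 - (2)*(0) - (-6)*(4)) / -2 = -1
x_1 = (-23 - (-6)*(-1) - (4)*(0) - (-6)*(4)) / 1 = -5

(-5, -1, 0, 4)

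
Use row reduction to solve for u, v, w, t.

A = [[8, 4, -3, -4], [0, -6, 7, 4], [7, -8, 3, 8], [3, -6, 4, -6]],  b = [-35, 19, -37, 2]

Forward elimination on [A|b]:
R3 <- R3 - (7/8)*R1:  [     0  -23/2   45/8   23/2  -51/8 ]
R4 <- R4 - (3/8)*R1:  [     0  -15/2   41/8   -9/2  121/8 ]
R3 <- R3 - (23/12)*R2:  [        0         0   -187/24      23/6  -1027/24 ]
R4 <- R4 - (5/4)*R2:  [     0      0  -29/8  -19/2  -69/8 ]
R4 <- R4 - (87/187)*R3:  [         0          0          0  -2110/187   2110/187 ]
Row echelon form:
[ 8   4       -3         -4  |       -35 ]
[ 0  -6        7          4  |        19 ]
[ 0   0  -187/24       23/6  |  -1027/24 ]
[ 0   0        0  -2110/187  |  2110/187 ]
Back-substitution:
t = (2110/187) / (-2110/187) = -1
w = (-1027/24 - (23/6)*(-1)) / (-187/24) = 5
v = (19 - (7)*(5) - (4)*(-1)) / -6 = 2
u = (-35 - (4)*(2) - (-3)*(5) - (-4)*(-1)) / 8 = -4

(-4, 2, 5, -1)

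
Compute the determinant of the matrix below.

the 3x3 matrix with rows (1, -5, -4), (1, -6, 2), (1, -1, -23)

det(A) = -5

Forward elimination:
R2 <- R2 - (1)*R1:  [  0  -1   6 ]
R3 <- R3 - (1)*R1:  [   0    4  -19 ]
R3 <- R3 - (-4)*R2:  [ 0  0  5 ]
Upper-triangular form:
[ 1  -5  -4 ]
[ 0  -1   6 ]
[ 0   0   5 ]
det(A) = (-1)^0 * (1) * (-1) * (5) = -5  (0 row swaps -> sign +1)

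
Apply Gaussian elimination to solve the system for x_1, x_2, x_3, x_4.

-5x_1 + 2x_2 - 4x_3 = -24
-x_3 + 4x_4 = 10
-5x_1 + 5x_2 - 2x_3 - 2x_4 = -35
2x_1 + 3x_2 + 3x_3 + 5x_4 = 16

(2, -3, 2, 3)

Forward elimination on [A|b]:
R3 <- R3 - (1)*R1:  [   0    3    2   -2  -11 ]
R4 <- R4 - (-2/5)*R1:  [    0  19/5   7/5     5  32/5 ]
R2 <-> R3   (pivot in column 2 was zero)
[ -5     2   -4   0   -24 ]
[  0     3    2  -2   -11 ]
[  0     0   -1   4    10 ]
[  0  19/5  7/5   5  32/5 ]
R4 <- R4 - (19/15)*R2:  [      0       0  -17/15  113/15    61/3 ]
R4 <- R4 - (17/15)*R3:  [ 0  0  0  3  9 ]
Row echelon form:
[ -5  2  -4   0  |  -24 ]
[  0  3   2  -2  |  -11 ]
[  0  0  -1   4  |   10 ]
[  0  0   0   3  |    9 ]
Back-substitution:
x_4 = (9) / 3 = 3
x_3 = (10 - (4)*(3)) / -1 = 2
x_2 = (-11 - (2)*(2) - (-2)*(3)) / 3 = -3
x_1 = (-24 - (2)*(-3) - (-4)*(2)) / -5 = 2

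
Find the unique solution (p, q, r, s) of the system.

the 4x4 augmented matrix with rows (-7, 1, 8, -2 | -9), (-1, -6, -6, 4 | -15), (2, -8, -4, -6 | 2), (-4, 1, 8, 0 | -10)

(1, 2, -1, -2)

Forward elimination on [A|b]:
R2 <- R2 - (1/7)*R1:  [     0  -43/7  -50/7   30/7  -96/7 ]
R3 <- R3 - (-2/7)*R1:  [     0  -54/7  -12/7  -46/7   -4/7 ]
R4 <- R4 - (4/7)*R1:  [     0    3/7   24/7    8/7  -34/7 ]
R3 <- R3 - (54/43)*R2:  [       0        0   312/43  -514/43   716/43 ]
R4 <- R4 - (-3/43)*R2:  [       0        0   126/43    62/43  -250/43 ]
R4 <- R4 - (21/52)*R3:  [       0        0        0   163/26  -163/13 ]
Row echelon form:
[ -7      1       8       -2  |       -9 ]
[  0  -43/7   -50/7     30/7  |    -96/7 ]
[  0      0  312/43  -514/43  |   716/43 ]
[  0      0       0   163/26  |  -163/13 ]
Back-substitution:
s = (-163/13) / (163/26) = -2
r = (716/43 - (-514/43)*(-2)) / (312/43) = -1
q = (-96/7 - (-50/7)*(-1) - (30/7)*(-2)) / (-43/7) = 2
p = (-9 - (1)*(2) - (8)*(-1) - (-2)*(-2)) / -7 = 1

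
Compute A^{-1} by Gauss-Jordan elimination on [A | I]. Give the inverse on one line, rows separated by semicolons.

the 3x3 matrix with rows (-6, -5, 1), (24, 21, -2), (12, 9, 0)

Gauss-Jordan on [A | I]:
R1 <- (1/-6)*R1:  [    1   5/6  -1/6  |  -1/6     0     0 ]
R2 <- R2 - (24)*R1:  [ 0  1  2  |  4  1  0 ]
R3 <- R3 - (12)*R1:  [  0  -1   2  |   2   0   1 ]
R1 <- R1 - (5/6)*R2:  [     1      0  -11/6  |   -7/2   -5/6      0 ]
R3 <- R3 - (-1)*R2:  [ 0  0  4  |  6  1  1 ]
R3 <- (1/4)*R3:  [   0    0    1  |  3/2  1/4  1/4 ]
R1 <- R1 - (-11/6)*R3:  [     1      0      0  |   -3/4   -3/8  11/24 ]
R2 <- R2 - (2)*R3:  [    0     1     0  |     1   1/2  -1/2 ]
Right block of [I | A^{-1}] is the inverse:
[ -3/4  -3/8  11/24 ]
[    1   1/2   -1/2 ]
[  3/2   1/4    1/4 ]

inverse = [-3/4 -3/8 11/24; 1 1/2 -1/2; 3/2 1/4 1/4]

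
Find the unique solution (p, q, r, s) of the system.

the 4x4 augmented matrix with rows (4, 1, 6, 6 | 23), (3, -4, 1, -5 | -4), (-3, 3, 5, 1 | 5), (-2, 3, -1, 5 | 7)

(-2, -5, 2, 4)

Forward elimination on [A|b]:
R2 <- R2 - (3/4)*R1:  [     0  -19/4   -7/2  -19/2  -85/4 ]
R3 <- R3 - (-3/4)*R1:  [    0  15/4  19/2  11/2  89/4 ]
R4 <- R4 - (-1/2)*R1:  [    0   7/2     2     8  37/2 ]
R3 <- R3 - (-15/19)*R2:  [      0       0  128/19      -2  104/19 ]
R4 <- R4 - (-14/19)*R2:  [      0       0  -11/19       1   54/19 ]
R4 <- R4 - (-11/128)*R3:  [     0      0      0  53/64  53/16 ]
Row echelon form:
[ 4      1       6      6  |      23 ]
[ 0  -19/4    -7/2  -19/2  |   -85/4 ]
[ 0      0  128/19     -2  |  104/19 ]
[ 0      0       0  53/64  |   53/16 ]
Back-substitution:
s = (53/16) / (53/64) = 4
r = (104/19 - (-2)*(4)) / (128/19) = 2
q = (-85/4 - (-7/2)*(2) - (-19/2)*(4)) / (-19/4) = -5
p = (23 - (1)*(-5) - (6)*(2) - (6)*(4)) / 4 = -2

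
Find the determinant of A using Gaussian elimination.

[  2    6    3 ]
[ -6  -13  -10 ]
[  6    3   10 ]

Forward elimination:
R2 <- R2 - (-3)*R1:  [  0   5  -1 ]
R3 <- R3 - (3)*R1:  [   0  -15    1 ]
R3 <- R3 - (-3)*R2:  [  0   0  -2 ]
Upper-triangular form:
[ 2  6   3 ]
[ 0  5  -1 ]
[ 0  0  -2 ]
det(A) = (-1)^0 * (2) * (5) * (-2) = -20  (0 row swaps -> sign +1)

det(A) = -20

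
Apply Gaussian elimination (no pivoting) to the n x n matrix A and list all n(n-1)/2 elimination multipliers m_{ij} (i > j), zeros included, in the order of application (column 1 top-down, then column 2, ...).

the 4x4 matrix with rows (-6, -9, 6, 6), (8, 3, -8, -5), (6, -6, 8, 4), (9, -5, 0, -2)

multipliers: -4/3, -1, -3/2, 5/3, 37/18, 9/14

Forward elimination:
R2 <- R2 - (-4/3)*R1:  [  0  -9   0   3 ]
R3 <- R3 - (-1)*R1:  [   0  -15   14   10 ]
R4 <- R4 - (-3/2)*R1:  [     0  -37/2      9      7 ]
R3 <- R3 - (5/3)*R2:  [  0   0  14   5 ]
R4 <- R4 - (37/18)*R2:  [   0    0    9  5/6 ]
R4 <- R4 - (9/14)*R3:  [      0       0       0  -50/21 ]
Multipliers (in order of application): m_{21} = -4/3, m_{31} = -1, m_{41} = -3/2, m_{32} = 5/3, m_{42} = 37/18, m_{43} = 9/14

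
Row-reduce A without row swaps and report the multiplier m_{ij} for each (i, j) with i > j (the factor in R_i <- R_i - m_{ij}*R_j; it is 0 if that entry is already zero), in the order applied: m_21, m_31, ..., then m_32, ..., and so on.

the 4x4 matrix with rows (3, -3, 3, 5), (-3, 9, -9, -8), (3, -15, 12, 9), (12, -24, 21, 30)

multipliers: -1, 1, 4, -2, -2, 1

Forward elimination:
R2 <- R2 - (-1)*R1:  [  0   6  -6  -3 ]
R3 <- R3 - (1)*R1:  [   0  -12    9    4 ]
R4 <- R4 - (4)*R1:  [   0  -12    9   10 ]
R3 <- R3 - (-2)*R2:  [  0   0  -3  -2 ]
R4 <- R4 - (-2)*R2:  [  0   0  -3   4 ]
R4 <- R4 - (1)*R3:  [ 0  0  0  6 ]
Multipliers (in order of application): m_{21} = -1, m_{31} = 1, m_{41} = 4, m_{32} = -2, m_{42} = -2, m_{43} = 1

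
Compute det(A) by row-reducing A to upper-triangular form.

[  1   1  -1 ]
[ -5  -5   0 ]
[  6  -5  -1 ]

det(A) = -55

Forward elimination:
R2 <- R2 - (-5)*R1:  [  0   0  -5 ]
R3 <- R3 - (6)*R1:  [   0  -11    5 ]
R2 <-> R3   (pivot in column 2 was zero)
[ 1    1  -1 ]
[ 0  -11   5 ]
[ 0    0  -5 ]
Upper-triangular form:
[ 1    1  -1 ]
[ 0  -11   5 ]
[ 0    0  -5 ]
det(A) = (-1)^1 * (1) * (-11) * (-5) = -55  (1 row swap -> sign -1)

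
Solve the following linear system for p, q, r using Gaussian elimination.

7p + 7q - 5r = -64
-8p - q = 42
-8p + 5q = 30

Forward elimination on [A|b]:
R2 <- R2 - (-8/7)*R1:  [      0       7   -40/7  -218/7 ]
R3 <- R3 - (-8/7)*R1:  [      0      13   -40/7  -302/7 ]
R3 <- R3 - (13/7)*R2:  [      0       0  240/49  720/49 ]
Row echelon form:
[ 7  7      -5  |     -64 ]
[ 0  7   -40/7  |  -218/7 ]
[ 0  0  240/49  |  720/49 ]
Back-substitution:
r = (720/49) / (240/49) = 3
q = (-218/7 - (-40/7)*(3)) / 7 = -2
p = (-64 - (7)*(-2) - (-5)*(3)) / 7 = -5

(-5, -2, 3)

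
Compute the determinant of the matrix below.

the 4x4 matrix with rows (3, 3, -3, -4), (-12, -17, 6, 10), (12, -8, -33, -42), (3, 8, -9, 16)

Forward elimination:
R2 <- R2 - (-4)*R1:  [  0  -5  -6  -6 ]
R3 <- R3 - (4)*R1:  [   0  -20  -21  -26 ]
R4 <- R4 - (1)*R1:  [  0   5  -6  20 ]
R3 <- R3 - (4)*R2:  [  0   0   3  -2 ]
R4 <- R4 - (-1)*R2:  [   0    0  -12   14 ]
R4 <- R4 - (-4)*R3:  [ 0  0  0  6 ]
Upper-triangular form:
[ 3   3  -3  -4 ]
[ 0  -5  -6  -6 ]
[ 0   0   3  -2 ]
[ 0   0   0   6 ]
det(A) = (-1)^0 * (3) * (-5) * (3) * (6) = -270  (0 row swaps -> sign +1)

det(A) = -270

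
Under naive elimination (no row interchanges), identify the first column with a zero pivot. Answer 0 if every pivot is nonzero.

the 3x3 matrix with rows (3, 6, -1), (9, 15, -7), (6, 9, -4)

Naive forward elimination:
R2 <- R2 - (3)*R1:  [  0  -3  -4 ]
R3 <- R3 - (2)*R1:  [  0  -3  -2 ]
R3 <- R3 - (1)*R2:  [ 0  0  2 ]
All pivots nonzero; naive elimination completes without hitting a zero pivot.

first zero-pivot column = 0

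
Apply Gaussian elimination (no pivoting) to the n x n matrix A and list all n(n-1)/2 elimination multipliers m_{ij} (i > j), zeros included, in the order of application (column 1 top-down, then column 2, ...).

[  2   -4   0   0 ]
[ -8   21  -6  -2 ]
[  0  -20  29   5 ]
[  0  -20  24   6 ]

multipliers: -4, 0, 0, -4, -4, 0

Forward elimination:
R2 <- R2 - (-4)*R1:  [  0   5  -6  -2 ]
R3: entry in column 1 is already 0 -> m_{31} = 0 (no row operation needed)
R4: entry in column 1 is already 0 -> m_{41} = 0 (no row operation needed)
R3 <- R3 - (-4)*R2:  [  0   0   5  -3 ]
R4 <- R4 - (-4)*R2:  [  0   0   0  -2 ]
R4: entry in column 3 is already 0 -> m_{43} = 0 (no row operation needed)
Multipliers (in order of application): m_{21} = -4, m_{31} = 0, m_{41} = 0, m_{32} = -4, m_{42} = -4, m_{43} = 0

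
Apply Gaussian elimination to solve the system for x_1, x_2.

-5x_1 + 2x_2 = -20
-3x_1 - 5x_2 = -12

Forward elimination on [A|b]:
R2 <- R2 - (3/5)*R1:  [     0  -31/5      0 ]
Row echelon form:
[ -5      2  |  -20 ]
[  0  -31/5  |    0 ]
Back-substitution:
x_2 = (0) / (-31/5) = 0
x_1 = (-20 - (2)*(0)) / -5 = 4

(4, 0)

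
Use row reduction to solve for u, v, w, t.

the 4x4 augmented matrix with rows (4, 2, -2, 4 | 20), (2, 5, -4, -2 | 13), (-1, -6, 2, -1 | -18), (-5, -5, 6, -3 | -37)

Forward elimination on [A|b]:
R2 <- R2 - (1/2)*R1:  [  0   4  -3  -4   3 ]
R3 <- R3 - (-1/4)*R1:  [     0  -11/2    3/2      0    -13 ]
R4 <- R4 - (-5/4)*R1:  [    0  -5/2   7/2     2   -12 ]
R3 <- R3 - (-11/8)*R2:  [     0      0  -21/8  -11/2  -71/8 ]
R4 <- R4 - (-5/8)*R2:  [     0      0   13/8   -1/2  -81/8 ]
R4 <- R4 - (-13/21)*R3:  [       0        0        0   -82/21  -328/21 ]
Row echelon form:
[ 4  2     -2       4  |       20 ]
[ 0  4     -3      -4  |        3 ]
[ 0  0  -21/8   -11/2  |    -71/8 ]
[ 0  0      0  -82/21  |  -328/21 ]
Back-substitution:
t = (-328/21) / (-82/21) = 4
w = (-71/8 - (-11/2)*(4)) / (-21/8) = -5
v = (3 - (-3)*(-5) - (-4)*(4)) / 4 = 1
u = (20 - (2)*(1) - (-2)*(-5) - (4)*(4)) / 4 = -2

(-2, 1, -5, 4)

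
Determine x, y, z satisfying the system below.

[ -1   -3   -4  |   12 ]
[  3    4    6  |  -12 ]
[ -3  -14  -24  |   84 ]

Forward elimination on [A|b]:
R2 <- R2 - (-3)*R1:  [  0  -5  -6  24 ]
R3 <- R3 - (3)*R1:  [   0   -5  -12   48 ]
R3 <- R3 - (1)*R2:  [  0   0  -6  24 ]
Row echelon form:
[ -1  -3  -4  |  12 ]
[  0  -5  -6  |  24 ]
[  0   0  -6  |  24 ]
Back-substitution:
z = (24) / -6 = -4
y = (24 - (-6)*(-4)) / -5 = 0
x = (12 - (-3)*(0) - (-4)*(-4)) / -1 = 4

(4, 0, -4)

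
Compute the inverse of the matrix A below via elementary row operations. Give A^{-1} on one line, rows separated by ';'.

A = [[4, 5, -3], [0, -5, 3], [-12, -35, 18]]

Gauss-Jordan on [A | I]:
R1 <- (1/4)*R1:  [    1   5/4  -3/4  |   1/4     0     0 ]
R3 <- R3 - (-12)*R1:  [   0  -20    9  |    3    0    1 ]
R2 <- (1/-5)*R2:  [    0     1  -3/5  |     0  -1/5     0 ]
R1 <- R1 - (5/4)*R2:  [   1    0    0  |  1/4  1/4    0 ]
R3 <- R3 - (-20)*R2:  [  0   0  -3  |   3  -4   1 ]
R3 <- (1/-3)*R3:  [    0     0     1  |    -1   4/3  -1/3 ]
R2 <- R2 - (-3/5)*R3:  [    0     1     0  |  -3/5   3/5  -1/5 ]
Right block of [I | A^{-1}] is the inverse:
[  1/4  1/4     0 ]
[ -3/5  3/5  -1/5 ]
[   -1  4/3  -1/3 ]

inverse = [1/4 1/4 0; -3/5 3/5 -1/5; -1 4/3 -1/3]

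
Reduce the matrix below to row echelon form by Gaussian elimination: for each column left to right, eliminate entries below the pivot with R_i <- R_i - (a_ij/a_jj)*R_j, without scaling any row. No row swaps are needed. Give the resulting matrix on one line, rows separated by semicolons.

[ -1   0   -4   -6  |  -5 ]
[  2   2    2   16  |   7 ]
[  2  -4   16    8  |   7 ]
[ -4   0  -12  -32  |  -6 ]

Forward elimination:
R2 <- R2 - (-2)*R1:  [  0   2  -6   4  -3 ]
R3 <- R3 - (-2)*R1:  [  0  -4   8  -4  -3 ]
R4 <- R4 - (4)*R1:  [  0   0   4  -8  14 ]
R3 <- R3 - (-2)*R2:  [  0   0  -4   4  -9 ]
R4 <- R4 - (-1)*R3:  [  0   0   0  -4   5 ]
Row echelon form:
[ -1  0  -4  -6  |  -5 ]
[  0  2  -6   4  |  -3 ]
[  0  0  -4   4  |  -9 ]
[  0  0   0  -4  |   5 ]

REF = [-1 0 -4 -6 -5; 0 2 -6 4 -3; 0 0 -4 4 -9; 0 0 0 -4 5]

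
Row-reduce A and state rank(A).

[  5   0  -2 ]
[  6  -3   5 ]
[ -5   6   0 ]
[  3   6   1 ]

Row reduction:
R2 <- R2 - (6/5)*R1:  [    0    -3  37/5 ]
R3 <- R3 - (-1)*R1:  [  0   6  -2 ]
R4 <- R4 - (3/5)*R1:  [    0     6  11/5 ]
R3 <- R3 - (-2)*R2:  [    0     0  64/5 ]
R4 <- R4 - (-2)*R2:  [  0   0  17 ]
R4 <- R4 - (85/64)*R3:  [ 0  0  0 ]
Row echelon form:
[ 5   0    -2 ]
[ 0  -3  37/5 ]
[ 0   0  64/5 ]
[ 0   0     0 ]
Nonzero rows / pivot columns: 3

rank(A) = 3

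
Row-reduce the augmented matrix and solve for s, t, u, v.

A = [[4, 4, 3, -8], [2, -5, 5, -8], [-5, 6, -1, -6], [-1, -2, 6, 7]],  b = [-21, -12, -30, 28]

Forward elimination on [A|b]:
R2 <- R2 - (1/2)*R1:  [    0    -7   7/2    -4  -3/2 ]
R3 <- R3 - (-5/4)*R1:  [      0      11    11/4     -16  -225/4 ]
R4 <- R4 - (-1/4)*R1:  [    0    -1  27/4     5  91/4 ]
R3 <- R3 - (-11/7)*R2:  [        0         0      33/4    -156/7  -1641/28 ]
R4 <- R4 - (1/7)*R2:  [      0       0    25/4    39/7  643/28 ]
R4 <- R4 - (25/33)*R3:  [      0       0       0  247/11  741/11 ]
Row echelon form:
[ 4   4     3      -8  |       -21 ]
[ 0  -7   7/2      -4  |      -3/2 ]
[ 0   0  33/4  -156/7  |  -1641/28 ]
[ 0   0     0  247/11  |    741/11 ]
Back-substitution:
v = (741/11) / (247/11) = 3
u = (-1641/28 - (-156/7)*(3)) / (33/4) = 1
t = (-3/2 - (7/2)*(1) - (-4)*(3)) / -7 = -1
s = (-21 - (4)*(-1) - (3)*(1) - (-8)*(3)) / 4 = 1

(1, -1, 1, 3)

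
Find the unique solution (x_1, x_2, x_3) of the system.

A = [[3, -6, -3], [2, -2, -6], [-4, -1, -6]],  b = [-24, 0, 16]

Forward elimination on [A|b]:
R2 <- R2 - (2/3)*R1:  [  0   2  -4  16 ]
R3 <- R3 - (-4/3)*R1:  [   0   -9  -10  -16 ]
R3 <- R3 - (-9/2)*R2:  [   0    0  -28   56 ]
Row echelon form:
[ 3  -6   -3  |  -24 ]
[ 0   2   -4  |   16 ]
[ 0   0  -28  |   56 ]
Back-substitution:
x_3 = (56) / -28 = -2
x_2 = (16 - (-4)*(-2)) / 2 = 4
x_1 = (-24 - (-6)*(4) - (-3)*(-2)) / 3 = -2

(-2, 4, -2)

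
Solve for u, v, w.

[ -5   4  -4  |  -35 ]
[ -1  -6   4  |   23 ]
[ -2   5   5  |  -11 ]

(3, -3, 2)

Forward elimination on [A|b]:
R2 <- R2 - (1/5)*R1:  [     0  -34/5   24/5     30 ]
R3 <- R3 - (2/5)*R1:  [    0  17/5  33/5     3 ]
R3 <- R3 - (-1/2)*R2:  [  0   0   9  18 ]
Row echelon form:
[ -5      4    -4  |  -35 ]
[  0  -34/5  24/5  |   30 ]
[  0      0     9  |   18 ]
Back-substitution:
w = (18) / 9 = 2
v = (30 - (24/5)*(2)) / (-34/5) = -3
u = (-35 - (4)*(-3) - (-4)*(2)) / -5 = 3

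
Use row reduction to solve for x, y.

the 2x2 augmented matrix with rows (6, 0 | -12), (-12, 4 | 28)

(-2, 1)

Forward elimination on [A|b]:
R2 <- R2 - (-2)*R1:  [ 0  4  4 ]
Row echelon form:
[ 6  0  |  -12 ]
[ 0  4  |    4 ]
Back-substitution:
y = (4) / 4 = 1
x = (-12) / 6 = -2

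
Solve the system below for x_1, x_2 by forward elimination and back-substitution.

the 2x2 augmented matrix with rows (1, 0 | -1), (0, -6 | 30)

Forward elimination on [A|b]:
Row echelon form:
[ 1   0  |  -1 ]
[ 0  -6  |  30 ]
Back-substitution:
x_2 = (30) / -6 = -5
x_1 = (-1) / 1 = -1

(-1, -5)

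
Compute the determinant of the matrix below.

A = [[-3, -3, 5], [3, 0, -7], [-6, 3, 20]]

det(A) = 36

Forward elimination:
R2 <- R2 - (-1)*R1:  [  0  -3  -2 ]
R3 <- R3 - (2)*R1:  [  0   9  10 ]
R3 <- R3 - (-3)*R2:  [ 0  0  4 ]
Upper-triangular form:
[ -3  -3   5 ]
[  0  -3  -2 ]
[  0   0   4 ]
det(A) = (-1)^0 * (-3) * (-3) * (4) = 36  (0 row swaps -> sign +1)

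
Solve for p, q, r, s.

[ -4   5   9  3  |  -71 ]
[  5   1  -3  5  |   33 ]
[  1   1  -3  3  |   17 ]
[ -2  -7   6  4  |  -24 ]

(4, -2, -5, 0)

Forward elimination on [A|b]:
R2 <- R2 - (-5/4)*R1:  [      0    29/4    33/4    35/4  -223/4 ]
R3 <- R3 - (-1/4)*R1:  [    0   9/4  -3/4  15/4  -3/4 ]
R4 <- R4 - (1/2)*R1:  [     0  -19/2    3/2    5/2   23/2 ]
R3 <- R3 - (9/29)*R2:  [      0       0  -96/29   30/29  480/29 ]
R4 <- R4 - (-38/29)*R2:  [        0         0    357/29    405/29  -1785/29 ]
R4 <- R4 - (-119/32)*R3:  [      0       0       0  285/16       0 ]
Row echelon form:
[ -4     5       9       3  |     -71 ]
[  0  29/4    33/4    35/4  |  -223/4 ]
[  0     0  -96/29   30/29  |  480/29 ]
[  0     0       0  285/16  |       0 ]
Back-substitution:
s = (0) / (285/16) = 0
r = (480/29 - (30/29)*(0)) / (-96/29) = -5
q = (-223/4 - (33/4)*(-5) - (35/4)*(0)) / (29/4) = -2
p = (-71 - (5)*(-2) - (9)*(-5) - (3)*(0)) / -4 = 4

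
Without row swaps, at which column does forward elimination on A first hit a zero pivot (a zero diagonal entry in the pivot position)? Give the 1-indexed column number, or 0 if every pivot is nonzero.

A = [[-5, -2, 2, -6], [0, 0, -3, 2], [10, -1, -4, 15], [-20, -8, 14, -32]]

first zero-pivot column = 2

Naive forward elimination:
R3 <- R3 - (-2)*R1:  [  0  -5   0   3 ]
R4 <- R4 - (4)*R1:  [  0   0   6  -8 ]
Matrix at this point:
[ -5  -2   2  -6 ]
[  0   0  -3   2 ]
[  0  -5   0   3 ]
[  0   0   6  -8 ]
Pivot entry (2,2) is zero but row 3 has -5 in column 2 -> naive elimination stops; a row interchange (e.g. R2 <-> R3) would be required here.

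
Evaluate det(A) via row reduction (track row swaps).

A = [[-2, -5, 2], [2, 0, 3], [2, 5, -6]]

det(A) = -40

Forward elimination:
R2 <- R2 - (-1)*R1:  [  0  -5   5 ]
R3 <- R3 - (-1)*R1:  [  0   0  -4 ]
Upper-triangular form:
[ -2  -5   2 ]
[  0  -5   5 ]
[  0   0  -4 ]
det(A) = (-1)^0 * (-2) * (-5) * (-4) = -40  (0 row swaps -> sign +1)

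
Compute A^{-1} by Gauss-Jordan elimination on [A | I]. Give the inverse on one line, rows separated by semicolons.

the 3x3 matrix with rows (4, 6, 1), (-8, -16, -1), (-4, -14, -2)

Gauss-Jordan on [A | I]:
R1 <- (1/4)*R1:  [   1  3/2  1/4  |  1/4    0    0 ]
R2 <- R2 - (-8)*R1:  [  0  -4   1  |   2   1   0 ]
R3 <- R3 - (-4)*R1:  [  0  -8  -1  |   1   0   1 ]
R2 <- (1/-4)*R2:  [    0     1  -1/4  |  -1/2  -1/4     0 ]
R1 <- R1 - (3/2)*R2:  [   1    0  5/8  |    1  3/8    0 ]
R3 <- R3 - (-8)*R2:  [  0   0  -3  |  -3  -2   1 ]
R3 <- (1/-3)*R3:  [    0     0     1  |     1   2/3  -1/3 ]
R1 <- R1 - (5/8)*R3:  [     1      0      0  |    3/8  -1/24   5/24 ]
R2 <- R2 - (-1/4)*R3:  [     0      1      0  |   -1/4  -1/12  -1/12 ]
Right block of [I | A^{-1}] is the inverse:
[  3/8  -1/24   5/24 ]
[ -1/4  -1/12  -1/12 ]
[    1    2/3   -1/3 ]

inverse = [3/8 -1/24 5/24; -1/4 -1/12 -1/12; 1 2/3 -1/3]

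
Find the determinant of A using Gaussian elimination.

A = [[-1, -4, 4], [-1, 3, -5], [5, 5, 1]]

Forward elimination:
R2 <- R2 - (1)*R1:  [  0   7  -9 ]
R3 <- R3 - (-5)*R1:  [   0  -15   21 ]
R3 <- R3 - (-15/7)*R2:  [    0     0  12/7 ]
Upper-triangular form:
[ -1  -4     4 ]
[  0   7    -9 ]
[  0   0  12/7 ]
det(A) = (-1)^0 * (-1) * (7) * (12/7) = -12  (0 row swaps -> sign +1)

det(A) = -12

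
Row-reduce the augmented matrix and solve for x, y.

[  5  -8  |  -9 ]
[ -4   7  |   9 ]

Forward elimination on [A|b]:
R2 <- R2 - (-4/5)*R1:  [   0  3/5  9/5 ]
Row echelon form:
[ 5   -8  |   -9 ]
[ 0  3/5  |  9/5 ]
Back-substitution:
y = (9/5) / (3/5) = 3
x = (-9 - (-8)*(3)) / 5 = 3

(3, 3)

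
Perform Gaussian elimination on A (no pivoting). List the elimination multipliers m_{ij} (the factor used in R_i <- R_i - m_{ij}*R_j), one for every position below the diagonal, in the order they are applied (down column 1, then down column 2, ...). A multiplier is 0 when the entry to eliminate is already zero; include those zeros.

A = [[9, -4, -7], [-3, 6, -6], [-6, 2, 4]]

Forward elimination:
R2 <- R2 - (-1/3)*R1:  [     0   14/3  -25/3 ]
R3 <- R3 - (-2/3)*R1:  [    0  -2/3  -2/3 ]
R3 <- R3 - (-1/7)*R2:  [     0      0  -13/7 ]
Multipliers (in order of application): m_{21} = -1/3, m_{31} = -2/3, m_{32} = -1/7

multipliers: -1/3, -2/3, -1/7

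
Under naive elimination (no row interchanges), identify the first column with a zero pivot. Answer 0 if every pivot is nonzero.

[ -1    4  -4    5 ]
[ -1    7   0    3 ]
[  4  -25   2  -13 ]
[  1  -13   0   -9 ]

first zero-pivot column = 0

Naive forward elimination:
R2 <- R2 - (1)*R1:  [  0   3   4  -2 ]
R3 <- R3 - (-4)*R1:  [   0   -9  -14    7 ]
R4 <- R4 - (-1)*R1:  [  0  -9  -4  -4 ]
R3 <- R3 - (-3)*R2:  [  0   0  -2   1 ]
R4 <- R4 - (-3)*R2:  [   0    0    8  -10 ]
R4 <- R4 - (-4)*R3:  [  0   0   0  -6 ]
All pivots nonzero; naive elimination completes without hitting a zero pivot.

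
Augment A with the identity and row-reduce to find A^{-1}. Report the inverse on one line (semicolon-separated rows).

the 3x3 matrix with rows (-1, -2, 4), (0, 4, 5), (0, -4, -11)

inverse = [-1 -19/12 -13/12; 0 11/24 5/24; 0 -1/6 -1/6]

Gauss-Jordan on [A | I]:
R1 <- (1/-1)*R1:  [  1   2  -4  |  -1   0   0 ]
R2 <- (1/4)*R2:  [   0    1  5/4  |    0  1/4    0 ]
R1 <- R1 - (2)*R2:  [     1      0  -13/2  |     -1   -1/2      0 ]
R3 <- R3 - (-4)*R2:  [  0   0  -6  |   0   1   1 ]
R3 <- (1/-6)*R3:  [    0     0     1  |     0  -1/6  -1/6 ]
R1 <- R1 - (-13/2)*R3:  [      1       0       0  |      -1  -19/12  -13/12 ]
R2 <- R2 - (5/4)*R3:  [     0      1      0  |      0  11/24   5/24 ]
Right block of [I | A^{-1}] is the inverse:
[ -1  -19/12  -13/12 ]
[  0   11/24    5/24 ]
[  0    -1/6    -1/6 ]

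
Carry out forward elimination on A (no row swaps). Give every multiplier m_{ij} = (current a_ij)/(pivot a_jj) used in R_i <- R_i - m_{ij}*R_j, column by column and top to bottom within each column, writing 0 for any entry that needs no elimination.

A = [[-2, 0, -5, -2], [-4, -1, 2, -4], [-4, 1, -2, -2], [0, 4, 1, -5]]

multipliers: 2, 2, 0, -1, -4, 49/20

Forward elimination:
R2 <- R2 - (2)*R1:  [  0  -1  12   0 ]
R3 <- R3 - (2)*R1:  [ 0  1  8  2 ]
R4: entry in column 1 is already 0 -> m_{41} = 0 (no row operation needed)
R3 <- R3 - (-1)*R2:  [  0   0  20   2 ]
R4 <- R4 - (-4)*R2:  [  0   0  49  -5 ]
R4 <- R4 - (49/20)*R3:  [      0       0       0  -99/10 ]
Multipliers (in order of application): m_{21} = 2, m_{31} = 2, m_{41} = 0, m_{32} = -1, m_{42} = -4, m_{43} = 49/20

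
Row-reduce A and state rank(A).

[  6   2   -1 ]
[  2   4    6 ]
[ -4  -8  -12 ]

Row reduction:
R2 <- R2 - (1/3)*R1:  [    0  10/3  19/3 ]
R3 <- R3 - (-2/3)*R1:  [     0  -20/3  -38/3 ]
R3 <- R3 - (-2)*R2:  [ 0  0  0 ]
Row echelon form:
[ 6     2    -1 ]
[ 0  10/3  19/3 ]
[ 0     0     0 ]
Nonzero rows / pivot columns: 2

rank(A) = 2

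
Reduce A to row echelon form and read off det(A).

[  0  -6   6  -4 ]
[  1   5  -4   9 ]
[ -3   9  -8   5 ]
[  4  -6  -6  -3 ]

det(A) = 1016

Forward elimination:
R1 <-> R2   (pivot in column 1 was zero)
[  1   5  -4   9 ]
[  0  -6   6  -4 ]
[ -3   9  -8   5 ]
[  4  -6  -6  -3 ]
R3 <- R3 - (-3)*R1:  [   0   24  -20   32 ]
R4 <- R4 - (4)*R1:  [   0  -26   10  -39 ]
R3 <- R3 - (-4)*R2:  [  0   0   4  16 ]
R4 <- R4 - (13/3)*R2:  [     0      0    -16  -65/3 ]
R4 <- R4 - (-4)*R3:  [     0      0      0  127/3 ]
Upper-triangular form:
[ 1   5  -4      9 ]
[ 0  -6   6     -4 ]
[ 0   0   4     16 ]
[ 0   0   0  127/3 ]
det(A) = (-1)^1 * (1) * (-6) * (4) * (127/3) = 1016  (1 row swap -> sign -1)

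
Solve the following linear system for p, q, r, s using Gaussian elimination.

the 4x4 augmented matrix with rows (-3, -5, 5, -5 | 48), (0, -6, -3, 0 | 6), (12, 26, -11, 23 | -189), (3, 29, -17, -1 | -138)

(4, -3, 4, -5)

Forward elimination on [A|b]:
R3 <- R3 - (-4)*R1:  [ 0  6  9  3  3 ]
R4 <- R4 - (-1)*R1:  [   0   24  -12   -6  -90 ]
R3 <- R3 - (-1)*R2:  [ 0  0  6  3  9 ]
R4 <- R4 - (-4)*R2:  [   0    0  -24   -6  -66 ]
R4 <- R4 - (-4)*R3:  [   0    0    0    6  -30 ]
Row echelon form:
[ -3  -5   5  -5  |   48 ]
[  0  -6  -3   0  |    6 ]
[  0   0   6   3  |    9 ]
[  0   0   0   6  |  -30 ]
Back-substitution:
s = (-30) / 6 = -5
r = (9 - (3)*(-5)) / 6 = 4
q = (6 - (-3)*(4)) / -6 = -3
p = (48 - (-5)*(-3) - (5)*(4) - (-5)*(-5)) / -3 = 4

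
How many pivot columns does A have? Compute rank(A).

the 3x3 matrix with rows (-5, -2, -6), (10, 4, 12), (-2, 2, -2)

Row reduction:
R2 <- R2 - (-2)*R1:  [ 0  0  0 ]
R3 <- R3 - (2/5)*R1:  [    0  14/5   2/5 ]
R2 <-> R3   (pivot in column 2 was zero)
[ -5    -2   -6 ]
[  0  14/5  2/5 ]
[  0     0    0 ]
Row echelon form:
[ -5    -2   -6 ]
[  0  14/5  2/5 ]
[  0     0    0 ]
Nonzero rows / pivot columns: 2

rank(A) = 2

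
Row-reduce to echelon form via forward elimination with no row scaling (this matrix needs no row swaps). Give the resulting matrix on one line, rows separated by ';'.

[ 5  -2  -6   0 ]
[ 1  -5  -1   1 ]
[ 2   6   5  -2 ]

Forward elimination:
R2 <- R2 - (1/5)*R1:  [     0  -23/5    1/5      1 ]
R3 <- R3 - (2/5)*R1:  [    0  34/5  37/5    -2 ]
R3 <- R3 - (-34/23)*R2:  [      0       0  177/23  -12/23 ]
Row echelon form:
[ 5     -2      -6       0 ]
[ 0  -23/5     1/5       1 ]
[ 0      0  177/23  -12/23 ]

REF = [5 -2 -6 0; 0 -23/5 1/5 1; 0 0 177/23 -12/23]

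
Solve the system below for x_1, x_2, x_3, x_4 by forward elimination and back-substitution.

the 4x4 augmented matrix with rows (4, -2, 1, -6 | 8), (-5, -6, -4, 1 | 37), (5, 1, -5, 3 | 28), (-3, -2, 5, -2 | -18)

(2, -5, -4, 1)

Forward elimination on [A|b]:
R2 <- R2 - (-5/4)*R1:  [     0  -17/2  -11/4  -13/2     47 ]
R3 <- R3 - (5/4)*R1:  [     0    7/2  -25/4   21/2     18 ]
R4 <- R4 - (-3/4)*R1:  [     0   -7/2   23/4  -13/2    -12 ]
R3 <- R3 - (-7/17)*R2:  [       0        0  -251/34   133/17   635/17 ]
R4 <- R4 - (7/17)*R2:  [       0        0   117/17   -65/17  -533/17 ]
R4 <- R4 - (-234/251)*R3:  [       0        0        0  871/251  871/251 ]
Row echelon form:
[ 4     -2        1       -6  |        8 ]
[ 0  -17/2    -11/4    -13/2  |       47 ]
[ 0      0  -251/34   133/17  |   635/17 ]
[ 0      0        0  871/251  |  871/251 ]
Back-substitution:
x_4 = (871/251) / (871/251) = 1
x_3 = (635/17 - (133/17)*(1)) / (-251/34) = -4
x_2 = (47 - (-11/4)*(-4) - (-13/2)*(1)) / (-17/2) = -5
x_1 = (8 - (-2)*(-5) - (1)*(-4) - (-6)*(1)) / 4 = 2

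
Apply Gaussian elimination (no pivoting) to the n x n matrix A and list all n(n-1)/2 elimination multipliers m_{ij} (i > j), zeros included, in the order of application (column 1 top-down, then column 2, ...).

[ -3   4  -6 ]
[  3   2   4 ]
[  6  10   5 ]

Forward elimination:
R2 <- R2 - (-1)*R1:  [  0   6  -2 ]
R3 <- R3 - (-2)*R1:  [  0  18  -7 ]
R3 <- R3 - (3)*R2:  [  0   0  -1 ]
Multipliers (in order of application): m_{21} = -1, m_{31} = -2, m_{32} = 3

multipliers: -1, -2, 3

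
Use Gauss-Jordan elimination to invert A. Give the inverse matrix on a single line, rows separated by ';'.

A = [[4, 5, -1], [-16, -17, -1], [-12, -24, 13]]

inverse = [49/12 41/60 11/30; -11/3 -2/3 -1/3; -3 -3/5 -1/5]

Gauss-Jordan on [A | I]:
R1 <- (1/4)*R1:  [    1   5/4  -1/4  |   1/4     0     0 ]
R2 <- R2 - (-16)*R1:  [  0   3  -5  |   4   1   0 ]
R3 <- R3 - (-12)*R1:  [  0  -9  10  |   3   0   1 ]
R2 <- (1/3)*R2:  [    0     1  -5/3  |   4/3   1/3     0 ]
R1 <- R1 - (5/4)*R2:  [      1       0    11/6  |  -17/12   -5/12       0 ]
R3 <- R3 - (-9)*R2:  [  0   0  -5  |  15   3   1 ]
R3 <- (1/-5)*R3:  [    0     0     1  |    -3  -3/5  -1/5 ]
R1 <- R1 - (11/6)*R3:  [     1      0      0  |  49/12  41/60  11/30 ]
R2 <- R2 - (-5/3)*R3:  [     0      1      0  |  -11/3   -2/3   -1/3 ]
Right block of [I | A^{-1}] is the inverse:
[ 49/12  41/60  11/30 ]
[ -11/3   -2/3   -1/3 ]
[    -3   -3/5   -1/5 ]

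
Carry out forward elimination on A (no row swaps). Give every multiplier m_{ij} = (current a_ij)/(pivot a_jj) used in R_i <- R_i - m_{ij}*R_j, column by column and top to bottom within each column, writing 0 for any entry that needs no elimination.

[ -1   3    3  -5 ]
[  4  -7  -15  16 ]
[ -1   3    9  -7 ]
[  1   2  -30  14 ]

multipliers: -4, 1, -1, 0, 1, -4

Forward elimination:
R2 <- R2 - (-4)*R1:  [  0   5  -3  -4 ]
R3 <- R3 - (1)*R1:  [  0   0   6  -2 ]
R4 <- R4 - (-1)*R1:  [   0    5  -27    9 ]
R3: entry in column 2 is already 0 -> m_{32} = 0 (no row operation needed)
R4 <- R4 - (1)*R2:  [   0    0  -24   13 ]
R4 <- R4 - (-4)*R3:  [ 0  0  0  5 ]
Multipliers (in order of application): m_{21} = -4, m_{31} = 1, m_{41} = -1, m_{32} = 0, m_{42} = 1, m_{43} = -4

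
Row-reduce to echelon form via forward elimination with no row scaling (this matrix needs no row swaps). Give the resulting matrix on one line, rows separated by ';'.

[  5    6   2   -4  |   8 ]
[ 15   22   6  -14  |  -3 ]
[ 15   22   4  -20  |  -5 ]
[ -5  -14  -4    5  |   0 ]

Forward elimination:
R2 <- R2 - (3)*R1:  [   0    4    0   -2  -27 ]
R3 <- R3 - (3)*R1:  [   0    4   -2   -8  -29 ]
R4 <- R4 - (-1)*R1:  [  0  -8  -2   1   8 ]
R3 <- R3 - (1)*R2:  [  0   0  -2  -6  -2 ]
R4 <- R4 - (-2)*R2:  [   0    0   -2   -3  -46 ]
R4 <- R4 - (1)*R3:  [   0    0    0    3  -44 ]
Row echelon form:
[ 5  6   2  -4  |    8 ]
[ 0  4   0  -2  |  -27 ]
[ 0  0  -2  -6  |   -2 ]
[ 0  0   0   3  |  -44 ]

REF = [5 6 2 -4 8; 0 4 0 -2 -27; 0 0 -2 -6 -2; 0 0 0 3 -44]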